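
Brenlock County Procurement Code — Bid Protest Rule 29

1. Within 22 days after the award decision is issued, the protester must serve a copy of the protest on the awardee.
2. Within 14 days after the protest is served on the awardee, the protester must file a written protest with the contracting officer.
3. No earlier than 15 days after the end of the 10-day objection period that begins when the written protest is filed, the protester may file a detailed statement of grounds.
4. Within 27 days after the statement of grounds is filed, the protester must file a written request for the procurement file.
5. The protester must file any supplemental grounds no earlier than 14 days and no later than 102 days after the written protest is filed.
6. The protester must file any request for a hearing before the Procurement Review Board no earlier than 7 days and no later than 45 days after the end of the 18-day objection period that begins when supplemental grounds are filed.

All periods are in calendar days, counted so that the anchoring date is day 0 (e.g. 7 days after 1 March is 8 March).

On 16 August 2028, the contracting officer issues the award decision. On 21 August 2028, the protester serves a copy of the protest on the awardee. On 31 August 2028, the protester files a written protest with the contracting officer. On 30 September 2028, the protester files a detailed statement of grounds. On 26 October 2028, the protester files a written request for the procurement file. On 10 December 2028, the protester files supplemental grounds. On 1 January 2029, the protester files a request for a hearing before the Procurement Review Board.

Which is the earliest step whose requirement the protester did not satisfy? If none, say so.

Step 1 — counting 22 days from 16 August 2028 (when the award decision is issued) gives a deadline of 7 September 2028; completed 21 August 2028, before the deadline.
Step 2 — counting 14 days from 21 August 2028 (when the protest is served on the awardee) gives a deadline of 4 September 2028; done 31 August 2028 — timely.
Step 3 — must wait 15 days from 10 September 2028 (end of the 10-day objection period, which began when the written protest is filed on 31 August 2028), so not before 25 September 2028; 30 September 2028 is on or after that date.
Step 4 — counting 27 days from 30 September 2028 (when the statement of grounds is filed) gives a deadline of 27 October 2028; completed 26 October 2028, before the deadline.
Step 5 — 14 and 102 days from 31 August 2028 (when the written protest is filed) are 14 September 2028 and 11 December 2028 respectively; 10 December 2028 falls inside that range.
Step 6 — 7 and 45 days from 28 December 2028 (end of the 18-day objection period, which began when supplemental grounds are filed on 10 December 2028) are 4 January 2029 and 11 February 2029 respectively; done 1 January 2029 — 3 days before the window opened.
No need to go further; step 6 was not satisfied.

Step 6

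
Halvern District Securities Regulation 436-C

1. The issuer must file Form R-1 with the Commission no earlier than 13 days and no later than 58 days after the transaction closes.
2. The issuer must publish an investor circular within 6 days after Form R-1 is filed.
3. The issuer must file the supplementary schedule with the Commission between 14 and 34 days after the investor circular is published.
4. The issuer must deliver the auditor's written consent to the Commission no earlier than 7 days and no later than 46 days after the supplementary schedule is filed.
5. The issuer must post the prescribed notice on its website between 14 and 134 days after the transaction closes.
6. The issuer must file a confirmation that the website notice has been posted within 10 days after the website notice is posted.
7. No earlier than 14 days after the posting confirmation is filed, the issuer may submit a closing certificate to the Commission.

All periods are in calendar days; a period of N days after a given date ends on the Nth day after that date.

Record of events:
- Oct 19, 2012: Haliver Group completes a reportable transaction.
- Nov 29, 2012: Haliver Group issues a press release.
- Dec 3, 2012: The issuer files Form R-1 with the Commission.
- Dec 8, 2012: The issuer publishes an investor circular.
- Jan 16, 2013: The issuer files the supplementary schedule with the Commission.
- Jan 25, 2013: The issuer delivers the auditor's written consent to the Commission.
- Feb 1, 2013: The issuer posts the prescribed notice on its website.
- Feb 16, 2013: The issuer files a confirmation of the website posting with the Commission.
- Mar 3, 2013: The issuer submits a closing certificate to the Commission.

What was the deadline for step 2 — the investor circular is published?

Step 2 runs from Dec 3, 2012, when Form R-1 is filed. 6 days after Dec 3, 2012 is Dec 9, 2012.

Dec 9, 2012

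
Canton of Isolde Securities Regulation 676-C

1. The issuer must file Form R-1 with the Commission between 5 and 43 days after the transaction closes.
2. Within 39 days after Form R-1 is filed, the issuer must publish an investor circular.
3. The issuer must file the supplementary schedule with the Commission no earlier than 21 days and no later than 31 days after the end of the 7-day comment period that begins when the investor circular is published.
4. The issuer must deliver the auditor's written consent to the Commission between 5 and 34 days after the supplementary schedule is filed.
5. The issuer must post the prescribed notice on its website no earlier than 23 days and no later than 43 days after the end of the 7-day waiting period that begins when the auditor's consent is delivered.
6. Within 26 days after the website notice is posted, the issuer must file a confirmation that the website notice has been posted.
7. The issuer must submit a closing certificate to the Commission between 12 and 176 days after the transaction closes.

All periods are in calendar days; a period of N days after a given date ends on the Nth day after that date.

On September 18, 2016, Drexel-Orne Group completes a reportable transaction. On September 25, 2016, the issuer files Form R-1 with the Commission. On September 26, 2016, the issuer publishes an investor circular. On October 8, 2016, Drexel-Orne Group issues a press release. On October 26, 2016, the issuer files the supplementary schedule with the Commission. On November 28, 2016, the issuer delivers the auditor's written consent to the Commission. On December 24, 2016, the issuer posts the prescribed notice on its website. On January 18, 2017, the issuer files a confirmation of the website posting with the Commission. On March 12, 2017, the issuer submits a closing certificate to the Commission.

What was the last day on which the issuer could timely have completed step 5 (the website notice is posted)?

January 17, 2017

The auditor's consent is delivered on November 28, 2016; the 7-day waiting period therefore ends December 5, 2016, and step 5 runs from that date. The window is 23–43 days after December 5, 2016; it closes on January 17, 2017.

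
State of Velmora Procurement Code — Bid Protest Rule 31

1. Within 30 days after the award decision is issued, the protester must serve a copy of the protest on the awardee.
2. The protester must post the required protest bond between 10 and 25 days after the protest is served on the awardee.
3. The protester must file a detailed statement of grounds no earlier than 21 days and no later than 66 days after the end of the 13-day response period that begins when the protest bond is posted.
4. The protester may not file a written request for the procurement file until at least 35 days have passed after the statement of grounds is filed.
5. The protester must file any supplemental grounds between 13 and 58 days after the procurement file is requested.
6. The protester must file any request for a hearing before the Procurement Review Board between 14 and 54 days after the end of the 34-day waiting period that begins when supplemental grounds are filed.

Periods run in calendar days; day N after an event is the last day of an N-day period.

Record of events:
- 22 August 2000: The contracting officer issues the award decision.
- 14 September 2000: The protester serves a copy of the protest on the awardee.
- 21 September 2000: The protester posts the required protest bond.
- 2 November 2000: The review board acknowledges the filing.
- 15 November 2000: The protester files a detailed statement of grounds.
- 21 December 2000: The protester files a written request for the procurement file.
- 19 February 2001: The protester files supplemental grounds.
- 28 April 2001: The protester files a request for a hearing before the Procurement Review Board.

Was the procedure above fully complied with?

No

(1) due by 22 August 2000 + 30 days = 21 September 2000; 14 September 2000 is within that limit.
(2) the permitted window runs from 14 September 2000 + 10 = 24 September 2000 to 14 September 2000 + 25 = 9 October 2000; done 21 September 2000 — 3 days before the window opened.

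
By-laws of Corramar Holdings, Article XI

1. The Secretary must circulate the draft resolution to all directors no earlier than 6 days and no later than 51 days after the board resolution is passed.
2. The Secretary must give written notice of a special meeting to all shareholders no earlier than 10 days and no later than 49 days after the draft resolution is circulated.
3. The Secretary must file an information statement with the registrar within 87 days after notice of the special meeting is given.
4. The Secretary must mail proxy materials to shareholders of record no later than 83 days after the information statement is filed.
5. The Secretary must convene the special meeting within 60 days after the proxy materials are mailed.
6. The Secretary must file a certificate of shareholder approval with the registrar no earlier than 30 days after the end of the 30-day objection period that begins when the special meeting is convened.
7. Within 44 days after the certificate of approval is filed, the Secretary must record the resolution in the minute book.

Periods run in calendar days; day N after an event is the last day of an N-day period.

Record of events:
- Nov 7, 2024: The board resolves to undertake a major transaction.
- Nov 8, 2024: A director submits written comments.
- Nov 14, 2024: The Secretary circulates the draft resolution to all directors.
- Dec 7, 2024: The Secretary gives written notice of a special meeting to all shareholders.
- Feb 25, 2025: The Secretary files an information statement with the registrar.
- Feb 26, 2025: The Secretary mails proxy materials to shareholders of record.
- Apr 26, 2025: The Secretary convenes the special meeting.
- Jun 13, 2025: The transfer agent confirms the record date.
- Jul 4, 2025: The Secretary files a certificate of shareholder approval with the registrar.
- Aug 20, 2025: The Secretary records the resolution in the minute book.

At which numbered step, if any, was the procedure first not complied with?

Step 1: the window is 6–51 days after Nov 7, 2024 (when the board resolution is passed), so Nov 13, 2024 through Dec 28, 2024; done Nov 14, 2024 — within the window.
Step 2: the window is 10–49 days after Nov 14, 2024 (when the draft resolution is circulated), so Nov 24, 2024 through Jan 2, 2025; Dec 7, 2024 falls inside that range.
Step 3: 87 days after Dec 7, 2024 (when notice of the special meeting is given) is Mar 4, 2025; completed Feb 25, 2025, before the deadline.
Step 4: 83 days after Feb 25, 2025 (when the information statement is filed) is May 19, 2025; done Feb 26, 2025 — timely.
Step 5: 60 days after Feb 26, 2025 (when the proxy materials are mailed) is Apr 27, 2025; Apr 26, 2025 is within that limit.
Step 6: the earliest permitted date is 30 days after May 26, 2025 (end of the 30-day objection period, which began when the special meeting is convened on Apr 26, 2025), i.e. Jun 25, 2025; done Jul 4, 2025, after the minimum wait.
Step 7: 44 days after Jul 4, 2025 (when the certificate of approval is filed) is Aug 17, 2025; not done until Aug 20, 2025, 3 days after the deadline.

Step 7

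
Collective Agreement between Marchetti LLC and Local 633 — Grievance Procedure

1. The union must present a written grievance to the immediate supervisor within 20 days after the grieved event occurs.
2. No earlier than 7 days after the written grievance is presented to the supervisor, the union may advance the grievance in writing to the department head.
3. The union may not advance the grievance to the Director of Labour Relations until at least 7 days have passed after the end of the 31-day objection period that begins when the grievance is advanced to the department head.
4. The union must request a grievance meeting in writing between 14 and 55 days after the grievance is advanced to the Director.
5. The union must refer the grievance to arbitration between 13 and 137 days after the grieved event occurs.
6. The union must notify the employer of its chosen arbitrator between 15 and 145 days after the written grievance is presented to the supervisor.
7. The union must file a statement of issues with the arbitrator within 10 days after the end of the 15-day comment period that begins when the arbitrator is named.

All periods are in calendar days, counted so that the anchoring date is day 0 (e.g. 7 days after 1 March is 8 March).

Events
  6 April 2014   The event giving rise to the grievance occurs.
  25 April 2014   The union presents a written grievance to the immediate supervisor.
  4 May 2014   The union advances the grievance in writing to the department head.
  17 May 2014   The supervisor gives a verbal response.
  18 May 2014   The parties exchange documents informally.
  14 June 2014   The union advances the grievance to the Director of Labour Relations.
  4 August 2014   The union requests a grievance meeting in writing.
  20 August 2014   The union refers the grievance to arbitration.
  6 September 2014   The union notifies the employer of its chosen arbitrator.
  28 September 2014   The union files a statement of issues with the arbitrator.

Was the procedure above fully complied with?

Yes

Step 1 — counting 20 days from 6 April 2014 (when the grieved event occurs) gives a deadline of 26 April 2014; done 25 April 2014 — timely.
Step 2 — must wait 7 days from 25 April 2014 (when the written grievance is presented to the supervisor), so not before 2 May 2014; done 4 May 2014 — permitted.
Step 3 — must wait 7 days from 4 June 2014 (end of the 31-day objection period, which began when the grievance is advanced to the department head on 4 May 2014), so not before 11 June 2014; 14 June 2014 is on or after that date.
Step 4 — 14 and 55 days from 14 June 2014 (when the grievance is advanced to the Director) are 28 June 2014 and 8 August 2014 respectively; 4 August 2014 falls inside that range.
Step 5 — 13 and 137 days from 6 April 2014 (when the grieved event occurs) are 19 April 2014 and 21 August 2014 respectively; done 20 August 2014, which is between those dates.
Step 6 — 15 and 145 days from 25 April 2014 (when the written grievance is presented to the supervisor) are 10 May 2014 and 17 September 2014 respectively; done 6 September 2014, which is between those dates.
Step 7 — counting 10 days from 21 September 2014 (end of the 15-day comment period, which began when the arbitrator is named on 6 September 2014) gives a deadline of 1 October 2014; 28 September 2014 is within that limit.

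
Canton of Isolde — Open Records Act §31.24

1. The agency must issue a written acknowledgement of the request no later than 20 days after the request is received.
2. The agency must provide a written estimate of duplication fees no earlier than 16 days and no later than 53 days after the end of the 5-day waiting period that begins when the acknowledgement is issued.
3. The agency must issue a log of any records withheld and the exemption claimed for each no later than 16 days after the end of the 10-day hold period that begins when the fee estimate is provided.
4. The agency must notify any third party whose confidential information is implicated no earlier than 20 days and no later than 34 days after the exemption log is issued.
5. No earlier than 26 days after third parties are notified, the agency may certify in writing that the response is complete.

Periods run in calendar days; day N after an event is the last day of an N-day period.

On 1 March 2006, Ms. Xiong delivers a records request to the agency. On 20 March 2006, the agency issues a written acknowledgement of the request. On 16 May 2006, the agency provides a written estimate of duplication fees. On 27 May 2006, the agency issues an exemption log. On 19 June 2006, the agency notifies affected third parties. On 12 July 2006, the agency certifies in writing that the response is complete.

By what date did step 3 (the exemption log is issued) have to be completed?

11 June 2006

The fee estimate is provided on 16 May 2006; the 10-day hold period therefore ends 26 May 2006, and step 3 runs from that date. 16 days after 26 May 2006 is 11 June 2006.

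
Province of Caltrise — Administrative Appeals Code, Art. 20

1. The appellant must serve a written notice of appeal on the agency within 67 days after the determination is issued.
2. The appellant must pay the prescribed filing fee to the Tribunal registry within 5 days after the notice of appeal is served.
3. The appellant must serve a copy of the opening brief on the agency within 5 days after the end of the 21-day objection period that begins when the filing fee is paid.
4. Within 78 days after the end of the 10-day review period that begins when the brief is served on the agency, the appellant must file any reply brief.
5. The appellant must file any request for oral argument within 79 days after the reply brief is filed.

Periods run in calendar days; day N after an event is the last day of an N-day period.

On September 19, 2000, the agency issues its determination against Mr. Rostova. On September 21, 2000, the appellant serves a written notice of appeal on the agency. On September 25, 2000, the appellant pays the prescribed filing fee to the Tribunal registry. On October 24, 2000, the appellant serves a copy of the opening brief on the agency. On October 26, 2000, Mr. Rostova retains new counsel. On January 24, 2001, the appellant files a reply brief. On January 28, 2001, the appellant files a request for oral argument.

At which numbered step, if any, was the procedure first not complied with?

Step 1 — counting 67 days from September 19, 2000 (when the determination is issued) gives a deadline of November 25, 2000; done September 21, 2000 — timely.
Step 2 — counting 5 days from September 21, 2000 (when the notice of appeal is served) gives a deadline of September 26, 2000; completed September 25, 2000, before the deadline.
Step 3 — counting 5 days from October 16, 2000 (end of the 21-day objection period, which began when the filing fee is paid on September 25, 2000) gives a deadline of October 21, 2000; not done until October 24, 2000, 3 days after the deadline.
That is the first point of non-compliance.

Step 3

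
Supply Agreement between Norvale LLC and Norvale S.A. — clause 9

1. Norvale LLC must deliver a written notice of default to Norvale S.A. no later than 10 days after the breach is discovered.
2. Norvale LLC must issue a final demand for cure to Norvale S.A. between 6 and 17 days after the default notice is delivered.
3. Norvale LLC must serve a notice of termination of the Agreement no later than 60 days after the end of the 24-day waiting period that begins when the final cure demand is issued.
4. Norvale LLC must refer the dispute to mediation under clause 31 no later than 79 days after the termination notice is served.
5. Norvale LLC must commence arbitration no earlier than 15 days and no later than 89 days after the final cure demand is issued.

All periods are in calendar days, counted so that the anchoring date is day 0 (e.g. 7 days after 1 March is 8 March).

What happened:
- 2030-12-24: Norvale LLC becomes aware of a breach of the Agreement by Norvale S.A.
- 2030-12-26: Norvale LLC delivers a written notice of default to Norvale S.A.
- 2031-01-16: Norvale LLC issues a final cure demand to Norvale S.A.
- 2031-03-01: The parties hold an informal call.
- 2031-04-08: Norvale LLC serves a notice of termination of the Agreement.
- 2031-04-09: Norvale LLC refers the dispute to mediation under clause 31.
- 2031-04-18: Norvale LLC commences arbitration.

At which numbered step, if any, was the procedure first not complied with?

Step 1: 10 days after 2030-12-24 (when the breach is discovered) is 2031-01-03; done 2030-12-26 — timely.
Step 2: the window is 6–17 days after 2030-12-26 (when the default notice is delivered), so 2031-01-01 through 2031-01-12; done 2031-01-16 — 4 days after the window closed.
That is the first point of non-compliance.

Step 2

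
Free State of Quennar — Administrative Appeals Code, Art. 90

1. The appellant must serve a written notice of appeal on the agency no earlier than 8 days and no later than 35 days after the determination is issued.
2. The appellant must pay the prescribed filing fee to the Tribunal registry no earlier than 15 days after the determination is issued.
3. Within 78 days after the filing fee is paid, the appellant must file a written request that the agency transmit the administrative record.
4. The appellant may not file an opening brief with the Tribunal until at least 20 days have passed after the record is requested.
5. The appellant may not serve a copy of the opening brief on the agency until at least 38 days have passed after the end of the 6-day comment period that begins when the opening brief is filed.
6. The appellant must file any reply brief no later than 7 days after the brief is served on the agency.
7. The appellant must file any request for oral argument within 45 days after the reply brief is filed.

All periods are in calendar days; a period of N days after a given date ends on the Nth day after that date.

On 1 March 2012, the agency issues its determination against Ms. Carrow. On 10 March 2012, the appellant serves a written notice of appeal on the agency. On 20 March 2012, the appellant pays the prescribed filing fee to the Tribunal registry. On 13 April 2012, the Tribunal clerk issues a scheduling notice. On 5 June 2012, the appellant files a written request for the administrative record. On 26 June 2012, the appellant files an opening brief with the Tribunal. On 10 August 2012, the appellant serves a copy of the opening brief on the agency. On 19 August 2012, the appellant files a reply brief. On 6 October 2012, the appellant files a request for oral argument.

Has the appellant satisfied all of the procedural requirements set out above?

(1) the permitted window runs from 1 March 2012 + 8 = 9 March 2012 to 1 March 2012 + 35 = 5 April 2012; done 10 March 2012 — within the window.
(2) permitted from 1 March 2012 + 15 days = 16 March 2012 onward; done 20 March 2012 — permitted.
(3) due by 20 March 2012 + 78 days = 6 June 2012; done 5 June 2012 — timely.
(4) permitted from 5 June 2012 + 20 days = 25 June 2012 onward; done 26 June 2012, after the minimum wait.
(5) permitted from 2 July 2012 + 38 days = 9 August 2012 onward; done 10 August 2012, after the minimum wait.
(6) due by 10 August 2012 + 7 days = 17 August 2012; 19 August 2012 misses that deadline by 2 days.

No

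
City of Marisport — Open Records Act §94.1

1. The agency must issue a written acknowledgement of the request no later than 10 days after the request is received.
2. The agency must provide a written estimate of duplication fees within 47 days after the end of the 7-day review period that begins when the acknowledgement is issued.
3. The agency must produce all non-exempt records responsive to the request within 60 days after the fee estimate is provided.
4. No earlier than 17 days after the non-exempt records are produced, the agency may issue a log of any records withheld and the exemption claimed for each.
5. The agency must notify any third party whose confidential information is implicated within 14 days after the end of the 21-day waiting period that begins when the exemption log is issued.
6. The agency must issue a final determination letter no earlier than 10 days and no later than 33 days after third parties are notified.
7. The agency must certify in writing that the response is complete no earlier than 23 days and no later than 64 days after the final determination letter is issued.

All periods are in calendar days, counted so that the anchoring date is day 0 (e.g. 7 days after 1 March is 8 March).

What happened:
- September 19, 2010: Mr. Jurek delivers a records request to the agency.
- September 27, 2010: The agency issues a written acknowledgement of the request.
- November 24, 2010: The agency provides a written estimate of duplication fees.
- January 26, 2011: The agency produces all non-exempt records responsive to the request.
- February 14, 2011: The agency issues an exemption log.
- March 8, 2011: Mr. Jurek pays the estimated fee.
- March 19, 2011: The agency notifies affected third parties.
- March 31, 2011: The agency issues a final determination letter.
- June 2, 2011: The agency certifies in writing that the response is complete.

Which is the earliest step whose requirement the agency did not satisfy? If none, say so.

Step 2

(1) due by September 19, 2010 + 10 days = September 29, 2010; done September 27, 2010 — timely.
(2) due by October 4, 2010 + 47 days = November 20, 2010; not done until November 24, 2010, 4 days after the deadline.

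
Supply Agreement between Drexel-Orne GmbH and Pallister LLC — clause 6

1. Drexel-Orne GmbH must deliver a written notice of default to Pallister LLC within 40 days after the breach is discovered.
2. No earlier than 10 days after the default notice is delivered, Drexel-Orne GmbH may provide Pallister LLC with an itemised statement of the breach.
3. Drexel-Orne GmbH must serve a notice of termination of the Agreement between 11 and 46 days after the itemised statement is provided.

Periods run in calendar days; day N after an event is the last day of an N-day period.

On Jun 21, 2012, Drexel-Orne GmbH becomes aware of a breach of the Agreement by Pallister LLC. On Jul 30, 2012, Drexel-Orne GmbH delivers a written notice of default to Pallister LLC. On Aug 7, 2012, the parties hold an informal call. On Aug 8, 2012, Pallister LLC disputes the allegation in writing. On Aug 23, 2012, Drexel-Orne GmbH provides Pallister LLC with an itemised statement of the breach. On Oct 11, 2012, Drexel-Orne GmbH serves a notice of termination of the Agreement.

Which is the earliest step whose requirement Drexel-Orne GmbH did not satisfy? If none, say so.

Step 1: 40 days after Jun 21, 2012 (when the breach is discovered) is Jul 31, 2012; Jul 30, 2012 is within that limit.
Step 2: the earliest permitted date is 10 days after Jul 30, 2012 (when the default notice is delivered), i.e. Aug 9, 2012; Aug 23, 2012 is on or after that date.
Step 3: the window is 11–46 days after Aug 23, 2012 (when the itemised statement is provided), so Sep 3, 2012 through Oct 8, 2012; Oct 11, 2012 is 3 days past the end of the window.

Step 3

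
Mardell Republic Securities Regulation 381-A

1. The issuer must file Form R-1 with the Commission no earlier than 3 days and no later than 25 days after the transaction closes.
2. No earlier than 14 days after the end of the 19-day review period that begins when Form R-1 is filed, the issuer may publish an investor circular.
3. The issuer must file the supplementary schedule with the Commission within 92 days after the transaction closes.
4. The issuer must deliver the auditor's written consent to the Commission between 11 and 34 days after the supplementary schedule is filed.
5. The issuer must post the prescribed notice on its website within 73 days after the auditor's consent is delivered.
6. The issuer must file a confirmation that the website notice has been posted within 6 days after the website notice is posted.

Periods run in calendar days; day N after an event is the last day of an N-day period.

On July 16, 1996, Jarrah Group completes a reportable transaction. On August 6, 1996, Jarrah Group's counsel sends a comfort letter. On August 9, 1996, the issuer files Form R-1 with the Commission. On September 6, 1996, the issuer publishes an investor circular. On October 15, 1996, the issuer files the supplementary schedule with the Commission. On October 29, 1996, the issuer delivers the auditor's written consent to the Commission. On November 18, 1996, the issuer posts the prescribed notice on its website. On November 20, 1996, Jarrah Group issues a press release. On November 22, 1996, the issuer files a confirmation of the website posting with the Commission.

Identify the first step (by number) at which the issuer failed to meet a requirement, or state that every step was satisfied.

(1) the permitted window runs from July 16, 1996 + 3 = July 19, 1996 to July 16, 1996 + 25 = August 10, 1996; done August 9, 1996 — within the window.
(2) permitted from August 28, 1996 + 14 days = September 11, 1996 onward; September 6, 1996 is 5 days before the earliest permitted date.
The analysis stops there.

Step 2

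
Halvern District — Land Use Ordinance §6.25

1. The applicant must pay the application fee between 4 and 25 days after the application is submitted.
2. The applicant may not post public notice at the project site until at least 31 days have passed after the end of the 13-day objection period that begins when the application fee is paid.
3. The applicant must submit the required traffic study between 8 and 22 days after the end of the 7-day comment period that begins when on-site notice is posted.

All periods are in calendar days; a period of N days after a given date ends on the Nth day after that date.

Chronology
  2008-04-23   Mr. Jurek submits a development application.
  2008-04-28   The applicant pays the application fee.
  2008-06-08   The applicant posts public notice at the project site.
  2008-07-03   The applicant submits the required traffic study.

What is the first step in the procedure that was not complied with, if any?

Step 2

Step 1: the window is 4–25 days after 2008-04-23 (when the application is submitted), so 2008-04-27 through 2008-05-18; 2008-04-28 falls inside that range.
Step 2: the earliest permitted date is 31 days after 2008-05-11 (end of the 13-day objection period, which began when the application fee is paid on 2008-04-28), i.e. 2008-06-11; 2008-06-08 is 3 days before the earliest permitted date.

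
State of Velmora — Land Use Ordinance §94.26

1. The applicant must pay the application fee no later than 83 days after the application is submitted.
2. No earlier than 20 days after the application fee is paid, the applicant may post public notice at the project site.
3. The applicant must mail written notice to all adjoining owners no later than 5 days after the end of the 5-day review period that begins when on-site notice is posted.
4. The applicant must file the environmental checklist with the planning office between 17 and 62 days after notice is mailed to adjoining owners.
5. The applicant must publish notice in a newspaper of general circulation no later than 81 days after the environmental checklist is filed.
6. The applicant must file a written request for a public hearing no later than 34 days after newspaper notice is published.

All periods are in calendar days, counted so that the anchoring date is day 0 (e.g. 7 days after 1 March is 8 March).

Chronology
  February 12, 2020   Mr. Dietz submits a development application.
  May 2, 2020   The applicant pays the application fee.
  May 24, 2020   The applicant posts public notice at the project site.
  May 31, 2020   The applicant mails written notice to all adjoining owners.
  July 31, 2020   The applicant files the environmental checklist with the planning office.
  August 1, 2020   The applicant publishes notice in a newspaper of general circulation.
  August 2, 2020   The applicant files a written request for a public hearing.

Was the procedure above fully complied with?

Yes

Step 1 — counting 83 days from February 12, 2020 (when the application is submitted) gives a deadline of May 5, 2020; done May 2, 2020 — timely.
Step 2 — must wait 20 days from May 2, 2020 (when the application fee is paid), so not before May 22, 2020; done May 24, 2020 — permitted.
Step 3 — counting 5 days from May 29, 2020 (end of the 5-day review period, which began when on-site notice is posted on May 24, 2020) gives a deadline of June 3, 2020; May 31, 2020 is within that limit.
Step 4 — 17 and 62 days from May 31, 2020 (when notice is mailed to adjoining owners) are June 17, 2020 and August 1, 2020 respectively; done July 31, 2020 — within the window.
Step 5 — counting 81 days from July 31, 2020 (when the environmental checklist is filed) gives a deadline of October 20, 2020; August 1, 2020 is within that limit.
Step 6 — counting 34 days from August 1, 2020 (when newspaper notice is published) gives a deadline of September 4, 2020; completed August 2, 2020, before the deadline.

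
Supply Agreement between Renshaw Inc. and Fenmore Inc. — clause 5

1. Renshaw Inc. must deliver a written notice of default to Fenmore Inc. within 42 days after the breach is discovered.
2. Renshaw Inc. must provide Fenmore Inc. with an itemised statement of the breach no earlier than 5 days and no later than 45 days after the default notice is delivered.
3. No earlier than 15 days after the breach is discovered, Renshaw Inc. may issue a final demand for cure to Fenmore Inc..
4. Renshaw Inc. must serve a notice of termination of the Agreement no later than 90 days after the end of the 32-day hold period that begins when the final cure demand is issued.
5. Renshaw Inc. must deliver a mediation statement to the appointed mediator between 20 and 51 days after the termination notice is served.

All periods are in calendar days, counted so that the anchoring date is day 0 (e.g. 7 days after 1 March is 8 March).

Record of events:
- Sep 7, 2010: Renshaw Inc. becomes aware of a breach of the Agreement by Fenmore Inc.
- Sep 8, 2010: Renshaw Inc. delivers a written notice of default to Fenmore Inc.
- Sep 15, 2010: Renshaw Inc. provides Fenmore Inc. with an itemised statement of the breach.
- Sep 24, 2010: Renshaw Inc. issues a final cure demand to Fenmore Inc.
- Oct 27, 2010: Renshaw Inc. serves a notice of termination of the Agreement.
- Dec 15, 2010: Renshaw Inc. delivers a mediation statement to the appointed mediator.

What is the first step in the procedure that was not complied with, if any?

None — every step was satisfied

Step 1 — counting 42 days from Sep 7, 2010 (when the breach is discovered) gives a deadline of Oct 19, 2010; Sep 8, 2010 is within that limit.
Step 2 — 5 and 45 days from Sep 8, 2010 (when the default notice is delivered) are Sep 13, 2010 and Oct 23, 2010 respectively; Sep 15, 2010 falls inside that range.
Step 3 — must wait 15 days from Sep 7, 2010 (when the breach is discovered), so not before Sep 22, 2010; Sep 24, 2010 is on or after that date.
Step 4 — counting 90 days from Oct 26, 2010 (end of the 32-day hold period, which began when the final cure demand is issued on Sep 24, 2010) gives a deadline of Jan 24, 2011; done Oct 27, 2010 — timely.
Step 5 — 20 and 51 days from Oct 27, 2010 (when the termination notice is served) are Nov 16, 2010 and Dec 17, 2010 respectively; done Dec 15, 2010 — within the window.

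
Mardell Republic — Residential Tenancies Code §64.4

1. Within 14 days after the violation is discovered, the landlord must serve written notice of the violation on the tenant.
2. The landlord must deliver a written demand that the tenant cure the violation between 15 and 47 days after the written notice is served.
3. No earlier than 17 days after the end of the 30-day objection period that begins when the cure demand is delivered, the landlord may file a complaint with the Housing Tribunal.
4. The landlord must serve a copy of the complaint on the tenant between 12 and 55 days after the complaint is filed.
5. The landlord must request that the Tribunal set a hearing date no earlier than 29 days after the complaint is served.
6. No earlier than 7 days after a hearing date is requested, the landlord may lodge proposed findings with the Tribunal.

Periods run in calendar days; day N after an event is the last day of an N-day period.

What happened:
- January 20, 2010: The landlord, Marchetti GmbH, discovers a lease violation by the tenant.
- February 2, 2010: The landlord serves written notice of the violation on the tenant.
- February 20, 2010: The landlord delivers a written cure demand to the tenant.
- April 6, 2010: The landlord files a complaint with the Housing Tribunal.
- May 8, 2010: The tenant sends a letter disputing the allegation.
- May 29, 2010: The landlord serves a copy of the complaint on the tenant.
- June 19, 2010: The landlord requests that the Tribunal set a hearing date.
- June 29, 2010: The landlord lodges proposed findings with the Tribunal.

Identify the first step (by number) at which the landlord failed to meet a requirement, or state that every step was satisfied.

Step 1: 14 days after January 20, 2010 (when the violation is discovered) is February 3, 2010; done February 2, 2010 — timely.
Step 2: the window is 15–47 days after February 2, 2010 (when the written notice is served), so February 17, 2010 through March 21, 2010; done February 20, 2010, which is between those dates.
Step 3: the earliest permitted date is 17 days after March 22, 2010 (end of the 30-day objection period, which began when the cure demand is delivered on February 20, 2010), i.e. April 8, 2010; acted on April 6, 2010, 2 days prematurely.
That is the first point of non-compliance.

Step 3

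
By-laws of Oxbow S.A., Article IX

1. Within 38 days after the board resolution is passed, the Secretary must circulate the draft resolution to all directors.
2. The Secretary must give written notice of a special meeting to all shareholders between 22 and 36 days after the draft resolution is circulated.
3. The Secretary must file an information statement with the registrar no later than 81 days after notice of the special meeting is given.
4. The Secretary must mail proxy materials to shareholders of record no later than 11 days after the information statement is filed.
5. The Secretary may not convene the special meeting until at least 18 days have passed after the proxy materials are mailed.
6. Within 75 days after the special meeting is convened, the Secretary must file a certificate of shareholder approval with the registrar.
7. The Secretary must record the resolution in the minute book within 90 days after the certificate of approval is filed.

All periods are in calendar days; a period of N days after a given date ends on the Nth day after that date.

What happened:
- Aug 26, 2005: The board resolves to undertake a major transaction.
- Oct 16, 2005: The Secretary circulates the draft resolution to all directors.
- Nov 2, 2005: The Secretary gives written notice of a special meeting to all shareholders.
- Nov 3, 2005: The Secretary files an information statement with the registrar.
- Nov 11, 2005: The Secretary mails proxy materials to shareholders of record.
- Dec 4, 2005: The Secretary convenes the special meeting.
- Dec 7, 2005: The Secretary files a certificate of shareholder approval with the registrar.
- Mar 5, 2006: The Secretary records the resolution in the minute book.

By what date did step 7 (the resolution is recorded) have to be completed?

Mar 7, 2006

Step 7 runs from Dec 7, 2005, when the certificate of approval is filed. 90 days after Dec 7, 2005 is Mar 7, 2006.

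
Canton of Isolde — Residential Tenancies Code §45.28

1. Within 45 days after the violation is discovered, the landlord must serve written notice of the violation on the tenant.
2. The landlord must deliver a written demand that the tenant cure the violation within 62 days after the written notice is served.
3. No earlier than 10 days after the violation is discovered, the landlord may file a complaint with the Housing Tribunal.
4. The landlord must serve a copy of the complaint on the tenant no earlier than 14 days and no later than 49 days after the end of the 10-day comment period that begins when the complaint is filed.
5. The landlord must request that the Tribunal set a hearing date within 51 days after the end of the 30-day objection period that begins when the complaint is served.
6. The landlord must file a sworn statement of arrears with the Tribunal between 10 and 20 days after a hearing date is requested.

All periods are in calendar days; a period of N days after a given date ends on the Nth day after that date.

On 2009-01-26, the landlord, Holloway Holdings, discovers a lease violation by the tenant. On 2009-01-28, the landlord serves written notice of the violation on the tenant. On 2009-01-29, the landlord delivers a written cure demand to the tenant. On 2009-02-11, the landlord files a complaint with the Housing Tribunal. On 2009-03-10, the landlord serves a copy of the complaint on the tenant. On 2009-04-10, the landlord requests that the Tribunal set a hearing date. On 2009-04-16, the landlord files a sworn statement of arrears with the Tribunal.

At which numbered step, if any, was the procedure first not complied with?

Step 6

Step 1: 45 days after 2009-01-26 (when the violation is discovered) is 2009-03-12; completed 2009-01-28, before the deadline.
Step 2: 62 days after 2009-01-28 (when the written notice is served) is 2009-03-31; 2009-01-29 is within that limit.
Step 3: the earliest permitted date is 10 days after 2009-01-26 (when the violation is discovered), i.e. 2009-02-05; 2009-02-11 is on or after that date.
Step 4: the window is 14–49 days after 2009-02-21 (end of the 10-day comment period, which began when the complaint is filed on 2009-02-11), so 2009-03-07 through 2009-04-11; done 2009-03-10 — within the window.
Step 5: 51 days after 2009-04-09 (end of the 30-day objection period, which began when the complaint is served on 2009-03-10) is 2009-05-30; completed 2009-04-10, before the deadline.
Step 6: the window is 10–20 days after 2009-04-10 (when a hearing date is requested), so 2009-04-20 through 2009-04-30; done 2009-04-16 — 4 days before the window opened.
Later steps need not be reached.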